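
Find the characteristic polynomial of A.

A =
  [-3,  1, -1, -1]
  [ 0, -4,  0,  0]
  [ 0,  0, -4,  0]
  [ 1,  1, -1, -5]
x^4 + 16*x^3 + 96*x^2 + 256*x + 256

Expanding det(x·I − A) (e.g. by cofactor expansion or by noting that A is similar to its Jordan form J, which has the same characteristic polynomial as A) gives
  χ_A(x) = x^4 + 16*x^3 + 96*x^2 + 256*x + 256
which factors as (x + 4)^4. The eigenvalues (with algebraic multiplicities) are λ = -4 with multiplicity 4.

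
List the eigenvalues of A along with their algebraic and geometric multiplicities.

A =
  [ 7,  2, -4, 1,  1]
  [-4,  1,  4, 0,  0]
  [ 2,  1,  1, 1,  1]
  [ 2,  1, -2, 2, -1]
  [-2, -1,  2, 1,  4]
λ = 3: alg = 5, geom = 3

Step 1 — factor the characteristic polynomial to read off the algebraic multiplicities:
  χ_A(x) = (x - 3)^5

Step 2 — compute geometric multiplicities via the rank-nullity identity g(λ) = n − rank(A − λI):
  rank(A − (3)·I) = 2, so dim ker(A − (3)·I) = n − 2 = 3

Summary:
  λ = 3: algebraic multiplicity = 5, geometric multiplicity = 3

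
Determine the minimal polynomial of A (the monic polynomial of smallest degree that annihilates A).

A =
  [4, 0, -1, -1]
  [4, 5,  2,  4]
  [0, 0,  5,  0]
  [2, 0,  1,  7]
x^3 - 16*x^2 + 85*x - 150

The characteristic polynomial is χ_A(x) = (x - 6)*(x - 5)^3, so the eigenvalues are known. The minimal polynomial is
  m_A(x) = Π_λ (x − λ)^{k_λ}
where k_λ is the size of the *largest* Jordan block for λ (equivalently, the smallest k with (A − λI)^k v = 0 for every generalised eigenvector v of λ).

  λ = 5: largest Jordan block has size 2, contributing (x − 5)^2
  λ = 6: largest Jordan block has size 1, contributing (x − 6)

So m_A(x) = (x - 6)*(x - 5)^2 = x^3 - 16*x^2 + 85*x - 150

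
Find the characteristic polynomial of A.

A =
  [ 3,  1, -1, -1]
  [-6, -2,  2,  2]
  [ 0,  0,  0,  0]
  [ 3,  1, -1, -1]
x^4

Expanding det(x·I − A) (e.g. by cofactor expansion or by noting that A is similar to its Jordan form J, which has the same characteristic polynomial as A) gives
  χ_A(x) = x^4
which factors as x^4. The eigenvalues (with algebraic multiplicities) are λ = 0 with multiplicity 4.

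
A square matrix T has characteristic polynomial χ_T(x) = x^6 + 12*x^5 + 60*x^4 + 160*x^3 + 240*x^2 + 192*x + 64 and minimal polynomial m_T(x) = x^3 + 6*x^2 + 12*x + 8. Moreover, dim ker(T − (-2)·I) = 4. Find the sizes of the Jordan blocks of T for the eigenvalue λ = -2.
Block sizes for λ = -2: [3, 1, 1, 1]

Step 1 — from the characteristic polynomial, algebraic multiplicity of λ = -2 is 6. From dim ker(T − (-2)·I) = 4, there are exactly 4 Jordan blocks for λ = -2.
Step 2 — from the minimal polynomial, the factor (x + 2)^3 tells us the largest block for λ = -2 has size 3.
Step 3 — with total size 6, 4 blocks, and largest block 3, the block sizes (in nonincreasing order) are [3, 1, 1, 1].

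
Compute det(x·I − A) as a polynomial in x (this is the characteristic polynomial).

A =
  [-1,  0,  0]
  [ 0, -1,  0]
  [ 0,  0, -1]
x^3 + 3*x^2 + 3*x + 1

Expanding det(x·I − A) (e.g. by cofactor expansion or by noting that A is similar to its Jordan form J, which has the same characteristic polynomial as A) gives
  χ_A(x) = x^3 + 3*x^2 + 3*x + 1
which factors as (x + 1)^3. The eigenvalues (with algebraic multiplicities) are λ = -1 with multiplicity 3.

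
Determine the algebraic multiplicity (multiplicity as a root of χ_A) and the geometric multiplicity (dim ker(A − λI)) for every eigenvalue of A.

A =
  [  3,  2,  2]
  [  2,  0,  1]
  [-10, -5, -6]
λ = -1: alg = 3, geom = 2

Step 1 — factor the characteristic polynomial to read off the algebraic multiplicities:
  χ_A(x) = (x + 1)^3

Step 2 — compute geometric multiplicities via the rank-nullity identity g(λ) = n − rank(A − λI):
  rank(A − (-1)·I) = 1, so dim ker(A − (-1)·I) = n − 1 = 2

Summary:
  λ = -1: algebraic multiplicity = 3, geometric multiplicity = 2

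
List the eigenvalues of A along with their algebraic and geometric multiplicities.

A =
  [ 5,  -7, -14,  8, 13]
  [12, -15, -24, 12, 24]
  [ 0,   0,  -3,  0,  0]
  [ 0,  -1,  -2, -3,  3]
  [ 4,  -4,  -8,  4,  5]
λ = -3: alg = 4, geom = 3; λ = 1: alg = 1, geom = 1

Step 1 — factor the characteristic polynomial to read off the algebraic multiplicities:
  χ_A(x) = (x - 1)*(x + 3)^4

Step 2 — compute geometric multiplicities via the rank-nullity identity g(λ) = n − rank(A − λI):
  rank(A − (-3)·I) = 2, so dim ker(A − (-3)·I) = n − 2 = 3
  rank(A − (1)·I) = 4, so dim ker(A − (1)·I) = n − 4 = 1

Summary:
  λ = -3: algebraic multiplicity = 4, geometric multiplicity = 3
  λ = 1: algebraic multiplicity = 1, geometric multiplicity = 1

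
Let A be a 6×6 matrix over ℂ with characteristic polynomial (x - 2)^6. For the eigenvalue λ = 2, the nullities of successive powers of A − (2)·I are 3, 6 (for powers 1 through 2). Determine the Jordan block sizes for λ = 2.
Block sizes for λ = 2: [2, 2, 2]

From the dimensions of kernels of powers, the number of Jordan blocks of size at least j is d_j − d_{j−1} where d_j = dim ker(N^j) (with d_0 = 0). Computing the differences gives [3, 3].
The number of blocks of size exactly k is (#blocks of size ≥ k) − (#blocks of size ≥ k + 1), so the partition is: 3 block(s) of size 2.
In nonincreasing order the block sizes are [2, 2, 2].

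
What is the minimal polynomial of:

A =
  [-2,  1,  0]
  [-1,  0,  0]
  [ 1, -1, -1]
x^2 + 2*x + 1

The characteristic polynomial is χ_A(x) = (x + 1)^3, so the eigenvalues are known. The minimal polynomial is
  m_A(x) = Π_λ (x − λ)^{k_λ}
where k_λ is the size of the *largest* Jordan block for λ (equivalently, the smallest k with (A − λI)^k v = 0 for every generalised eigenvector v of λ).

  λ = -1: largest Jordan block has size 2, contributing (x + 1)^2

So m_A(x) = (x + 1)^2 = x^2 + 2*x + 1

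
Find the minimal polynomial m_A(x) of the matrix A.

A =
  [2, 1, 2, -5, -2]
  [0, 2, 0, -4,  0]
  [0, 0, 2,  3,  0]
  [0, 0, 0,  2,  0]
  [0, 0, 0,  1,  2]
x^2 - 4*x + 4

The characteristic polynomial is χ_A(x) = (x - 2)^5, so the eigenvalues are known. The minimal polynomial is
  m_A(x) = Π_λ (x − λ)^{k_λ}
where k_λ is the size of the *largest* Jordan block for λ (equivalently, the smallest k with (A − λI)^k v = 0 for every generalised eigenvector v of λ).

  λ = 2: largest Jordan block has size 2, contributing (x − 2)^2

So m_A(x) = (x - 2)^2 = x^2 - 4*x + 4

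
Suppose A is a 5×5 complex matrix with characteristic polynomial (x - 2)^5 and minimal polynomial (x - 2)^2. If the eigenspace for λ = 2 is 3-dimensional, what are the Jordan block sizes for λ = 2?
Block sizes for λ = 2: [2, 2, 1]

Step 1 — from the characteristic polynomial, algebraic multiplicity of λ = 2 is 5. From dim ker(A − (2)·I) = 3, there are exactly 3 Jordan blocks for λ = 2.
Step 2 — from the minimal polynomial, the factor (x − 2)^2 tells us the largest block for λ = 2 has size 2.
Step 3 — with total size 5, 3 blocks, and largest block 2, the block sizes (in nonincreasing order) are [2, 2, 1].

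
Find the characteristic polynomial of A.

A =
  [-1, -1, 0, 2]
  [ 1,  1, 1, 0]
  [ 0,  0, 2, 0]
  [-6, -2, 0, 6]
x^4 - 8*x^3 + 24*x^2 - 32*x + 16

Expanding det(x·I − A) (e.g. by cofactor expansion or by noting that A is similar to its Jordan form J, which has the same characteristic polynomial as A) gives
  χ_A(x) = x^4 - 8*x^3 + 24*x^2 - 32*x + 16
which factors as (x - 2)^4. The eigenvalues (with algebraic multiplicities) are λ = 2 with multiplicity 4.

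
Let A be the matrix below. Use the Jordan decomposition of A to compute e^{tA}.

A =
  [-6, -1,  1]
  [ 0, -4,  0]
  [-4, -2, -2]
e^{tA} =
  [-2*t*exp(-4*t) + exp(-4*t), -t*exp(-4*t), t*exp(-4*t)]
  [0, exp(-4*t), 0]
  [-4*t*exp(-4*t), -2*t*exp(-4*t), 2*t*exp(-4*t) + exp(-4*t)]

Strategy: write A = P · J · P⁻¹ where J is a Jordan canonical form, so e^{tA} = P · e^{tJ} · P⁻¹, and e^{tJ} can be computed block-by-block.

A has Jordan form
J =
  [-4,  1,  0]
  [ 0, -4,  0]
  [ 0,  0, -4]
(up to reordering of blocks).

Per-block formulas:
  For a 1×1 block at λ = -4: exp(t · [-4]) = [e^(-4t)].
  For a 2×2 Jordan block J_2(-4): exp(t · J_2(-4)) = e^(-4t)·(I + t·N), where N is the 2×2 nilpotent shift.

After assembling e^{tJ} and conjugating by P, we get:

e^{tA} =
  [-2*t*exp(-4*t) + exp(-4*t), -t*exp(-4*t), t*exp(-4*t)]
  [0, exp(-4*t), 0]
  [-4*t*exp(-4*t), -2*t*exp(-4*t), 2*t*exp(-4*t) + exp(-4*t)]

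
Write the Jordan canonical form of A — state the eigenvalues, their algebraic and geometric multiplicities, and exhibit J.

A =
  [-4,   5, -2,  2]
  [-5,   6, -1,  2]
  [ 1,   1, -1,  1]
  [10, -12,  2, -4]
J_1(-3) ⊕ J_3(0)

The characteristic polynomial is
  det(x·I − A) = x^4 + 3*x^3 = x^3*(x + 3)

Eigenvalues and multiplicities (the geometric multiplicity of λ is n − rank(A − λI), which equals the number of Jordan blocks for λ):
  λ = -3: algebraic multiplicity = 1, geometric multiplicity = 1
  λ = 0: algebraic multiplicity = 3, geometric multiplicity = 1

Determining the block sizes for each eigenvalue:
  λ = -3: one block (gm = 1), so the single block has size am = 1 → block sizes [1]
  λ = 0: one block (gm = 1), so the single block has size am = 3 → block sizes [3]

Assembling the blocks gives a Jordan form
J =
  [-3, 0, 0, 0]
  [ 0, 0, 1, 0]
  [ 0, 0, 0, 1]
  [ 0, 0, 0, 0]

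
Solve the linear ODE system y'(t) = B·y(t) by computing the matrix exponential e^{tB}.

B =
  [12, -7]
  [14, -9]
e^{tB} =
  [2*exp(5*t) - exp(-2*t), -exp(5*t) + exp(-2*t)]
  [2*exp(5*t) - 2*exp(-2*t), -exp(5*t) + 2*exp(-2*t)]

Strategy: write B = P · J · P⁻¹ where J is a Jordan canonical form, so e^{tB} = P · e^{tJ} · P⁻¹, and e^{tJ} can be computed block-by-block.

B has Jordan form
J =
  [-2, 0]
  [ 0, 5]
(up to reordering of blocks).

Per-block formulas:
  For a 1×1 block at λ = -2: exp(t · [-2]) = [e^(-2t)].
  For a 1×1 block at λ = 5: exp(t · [5]) = [e^(5t)].

After assembling e^{tJ} and conjugating by P, we get:

e^{tB} =
  [2*exp(5*t) - exp(-2*t), -exp(5*t) + exp(-2*t)]
  [2*exp(5*t) - 2*exp(-2*t), -exp(5*t) + 2*exp(-2*t)]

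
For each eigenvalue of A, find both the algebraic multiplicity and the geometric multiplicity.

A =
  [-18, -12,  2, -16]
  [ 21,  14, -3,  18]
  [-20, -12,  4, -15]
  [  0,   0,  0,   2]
λ = -4: alg = 1, geom = 1; λ = 2: alg = 3, geom = 1

Step 1 — factor the characteristic polynomial to read off the algebraic multiplicities:
  χ_A(x) = (x - 2)^3*(x + 4)

Step 2 — compute geometric multiplicities via the rank-nullity identity g(λ) = n − rank(A − λI):
  rank(A − (-4)·I) = 3, so dim ker(A − (-4)·I) = n − 3 = 1
  rank(A − (2)·I) = 3, so dim ker(A − (2)·I) = n − 3 = 1

Summary:
  λ = -4: algebraic multiplicity = 1, geometric multiplicity = 1
  λ = 2: algebraic multiplicity = 3, geometric multiplicity = 1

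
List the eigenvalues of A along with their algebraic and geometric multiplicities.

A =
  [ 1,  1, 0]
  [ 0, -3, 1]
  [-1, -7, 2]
λ = 0: alg = 3, geom = 1

Step 1 — factor the characteristic polynomial to read off the algebraic multiplicities:
  χ_A(x) = x^3

Step 2 — compute geometric multiplicities via the rank-nullity identity g(λ) = n − rank(A − λI):
  rank(A − (0)·I) = 2, so dim ker(A − (0)·I) = n − 2 = 1

Summary:
  λ = 0: algebraic multiplicity = 3, geometric multiplicity = 1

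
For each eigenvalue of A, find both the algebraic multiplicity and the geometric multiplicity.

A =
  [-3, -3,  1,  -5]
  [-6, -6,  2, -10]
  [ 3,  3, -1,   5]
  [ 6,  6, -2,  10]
λ = 0: alg = 4, geom = 3

Step 1 — factor the characteristic polynomial to read off the algebraic multiplicities:
  χ_A(x) = x^4

Step 2 — compute geometric multiplicities via the rank-nullity identity g(λ) = n − rank(A − λI):
  rank(A − (0)·I) = 1, so dim ker(A − (0)·I) = n − 1 = 3

Summary:
  λ = 0: algebraic multiplicity = 4, geometric multiplicity = 3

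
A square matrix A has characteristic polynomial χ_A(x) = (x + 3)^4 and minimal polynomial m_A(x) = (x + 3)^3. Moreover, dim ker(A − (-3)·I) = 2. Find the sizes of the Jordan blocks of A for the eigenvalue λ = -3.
Block sizes for λ = -3: [3, 1]

Step 1 — from the characteristic polynomial, algebraic multiplicity of λ = -3 is 4. From dim ker(A − (-3)·I) = 2, there are exactly 2 Jordan blocks for λ = -3.
Step 2 — from the minimal polynomial, the factor (x + 3)^3 tells us the largest block for λ = -3 has size 3.
Step 3 — with total size 4, 2 blocks, and largest block 3, the block sizes (in nonincreasing order) are [3, 1].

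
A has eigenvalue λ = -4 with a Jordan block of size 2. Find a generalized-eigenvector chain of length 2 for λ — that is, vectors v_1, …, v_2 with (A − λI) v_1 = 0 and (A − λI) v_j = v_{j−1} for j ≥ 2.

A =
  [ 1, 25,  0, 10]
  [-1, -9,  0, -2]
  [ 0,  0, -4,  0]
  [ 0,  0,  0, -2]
A Jordan chain for λ = -4 of length 2:
v_1 = (5, -1, 0, 0)ᵀ
v_2 = (1, 0, 0, 0)ᵀ

Let N = A − (-4)·I. We want v_2 with N^2 v_2 = 0 but N^1 v_2 ≠ 0; then v_{j-1} := N · v_j for j = 2, …, 2.

Pick v_2 = (1, 0, 0, 0)ᵀ.
Then v_1 = N · v_2 = (5, -1, 0, 0)ᵀ.

Sanity check: (A − (-4)·I) v_1 = (0, 0, 0, 0)ᵀ = 0. ✓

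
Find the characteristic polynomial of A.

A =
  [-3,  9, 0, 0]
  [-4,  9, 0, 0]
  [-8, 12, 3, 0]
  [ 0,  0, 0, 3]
x^4 - 12*x^3 + 54*x^2 - 108*x + 81

Expanding det(x·I − A) (e.g. by cofactor expansion or by noting that A is similar to its Jordan form J, which has the same characteristic polynomial as A) gives
  χ_A(x) = x^4 - 12*x^3 + 54*x^2 - 108*x + 81
which factors as (x - 3)^4. The eigenvalues (with algebraic multiplicities) are λ = 3 with multiplicity 4.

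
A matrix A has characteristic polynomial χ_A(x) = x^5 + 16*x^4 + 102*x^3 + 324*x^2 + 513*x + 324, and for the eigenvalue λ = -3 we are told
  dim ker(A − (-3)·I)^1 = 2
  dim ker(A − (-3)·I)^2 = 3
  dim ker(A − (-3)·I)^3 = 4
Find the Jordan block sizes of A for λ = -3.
Block sizes for λ = -3: [3, 1]

From the dimensions of kernels of powers, the number of Jordan blocks of size at least j is d_j − d_{j−1} where d_j = dim ker(N^j) (with d_0 = 0). Computing the differences gives [2, 1, 1].
The number of blocks of size exactly k is (#blocks of size ≥ k) − (#blocks of size ≥ k + 1), so the partition is: 1 block(s) of size 1, 1 block(s) of size 3.
In nonincreasing order the block sizes are [3, 1].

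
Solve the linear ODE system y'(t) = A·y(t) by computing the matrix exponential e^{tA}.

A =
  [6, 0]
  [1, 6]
e^{tA} =
  [exp(6*t), 0]
  [t*exp(6*t), exp(6*t)]

Strategy: write A = P · J · P⁻¹ where J is a Jordan canonical form, so e^{tA} = P · e^{tJ} · P⁻¹, and e^{tJ} can be computed block-by-block.

A has Jordan form
J =
  [6, 1]
  [0, 6]
(up to reordering of blocks).

Per-block formulas:
  For a 2×2 Jordan block J_2(6): exp(t · J_2(6)) = e^(6t)·(I + t·N), where N is the 2×2 nilpotent shift.

After assembling e^{tJ} and conjugating by P, we get:

e^{tA} =
  [exp(6*t), 0]
  [t*exp(6*t), exp(6*t)]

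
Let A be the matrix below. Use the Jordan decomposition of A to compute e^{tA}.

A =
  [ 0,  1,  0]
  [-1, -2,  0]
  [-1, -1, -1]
e^{tA} =
  [t*exp(-t) + exp(-t), t*exp(-t), 0]
  [-t*exp(-t), -t*exp(-t) + exp(-t), 0]
  [-t*exp(-t), -t*exp(-t), exp(-t)]

Strategy: write A = P · J · P⁻¹ where J is a Jordan canonical form, so e^{tA} = P · e^{tJ} · P⁻¹, and e^{tJ} can be computed block-by-block.

A has Jordan form
J =
  [-1,  1,  0]
  [ 0, -1,  0]
  [ 0,  0, -1]
(up to reordering of blocks).

Per-block formulas:
  For a 1×1 block at λ = -1: exp(t · [-1]) = [e^(-1t)].
  For a 2×2 Jordan block J_2(-1): exp(t · J_2(-1)) = e^(-1t)·(I + t·N), where N is the 2×2 nilpotent shift.

After assembling e^{tJ} and conjugating by P, we get:

e^{tA} =
  [t*exp(-t) + exp(-t), t*exp(-t), 0]
  [-t*exp(-t), -t*exp(-t) + exp(-t), 0]
  [-t*exp(-t), -t*exp(-t), exp(-t)]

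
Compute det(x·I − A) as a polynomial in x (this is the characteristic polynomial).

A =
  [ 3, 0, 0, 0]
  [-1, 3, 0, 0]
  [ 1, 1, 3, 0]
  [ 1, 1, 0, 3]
x^4 - 12*x^3 + 54*x^2 - 108*x + 81

Expanding det(x·I − A) (e.g. by cofactor expansion or by noting that A is similar to its Jordan form J, which has the same characteristic polynomial as A) gives
  χ_A(x) = x^4 - 12*x^3 + 54*x^2 - 108*x + 81
which factors as (x - 3)^4. The eigenvalues (with algebraic multiplicities) are λ = 3 with multiplicity 4.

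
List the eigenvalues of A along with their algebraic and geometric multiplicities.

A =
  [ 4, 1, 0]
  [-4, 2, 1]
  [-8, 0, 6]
λ = 4: alg = 3, geom = 1

Step 1 — factor the characteristic polynomial to read off the algebraic multiplicities:
  χ_A(x) = (x - 4)^3

Step 2 — compute geometric multiplicities via the rank-nullity identity g(λ) = n − rank(A − λI):
  rank(A − (4)·I) = 2, so dim ker(A − (4)·I) = n − 2 = 1

Summary:
  λ = 4: algebraic multiplicity = 3, geometric multiplicity = 1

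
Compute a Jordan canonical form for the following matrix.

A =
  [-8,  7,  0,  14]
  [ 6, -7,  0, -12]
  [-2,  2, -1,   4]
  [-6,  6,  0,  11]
J_1(-2) ⊕ J_1(-1) ⊕ J_1(-1) ⊕ J_1(-1)

The characteristic polynomial is
  det(x·I − A) = x^4 + 5*x^3 + 9*x^2 + 7*x + 2 = (x + 1)^3*(x + 2)

Eigenvalues and multiplicities (the geometric multiplicity of λ is n − rank(A − λI), which equals the number of Jordan blocks for λ):
  λ = -2: algebraic multiplicity = 1, geometric multiplicity = 1
  λ = -1: algebraic multiplicity = 3, geometric multiplicity = 3

Determining the block sizes for each eigenvalue:
  λ = -2: one block (gm = 1), so the single block has size am = 1 → block sizes [1]
  λ = -1: gm = am = 3, so every block has size 1 → block sizes [1, 1, 1]

Assembling the blocks gives a Jordan form
J =
  [-2,  0,  0,  0]
  [ 0, -1,  0,  0]
  [ 0,  0, -1,  0]
  [ 0,  0,  0, -1]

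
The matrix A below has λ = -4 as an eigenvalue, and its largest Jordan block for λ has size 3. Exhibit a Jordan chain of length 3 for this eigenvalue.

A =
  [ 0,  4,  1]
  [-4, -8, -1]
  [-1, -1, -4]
A Jordan chain for λ = -4 of length 3:
v_1 = (-1, 1, 0)ᵀ
v_2 = (4, -4, -1)ᵀ
v_3 = (1, 0, 0)ᵀ

Let N = A − (-4)·I. We want v_3 with N^3 v_3 = 0 but N^2 v_3 ≠ 0; then v_{j-1} := N · v_j for j = 3, …, 2.

Pick v_3 = (1, 0, 0)ᵀ.
Then v_2 = N · v_3 = (4, -4, -1)ᵀ.
Then v_1 = N · v_2 = (-1, 1, 0)ᵀ.

Sanity check: (A − (-4)·I) v_1 = (0, 0, 0)ᵀ = 0. ✓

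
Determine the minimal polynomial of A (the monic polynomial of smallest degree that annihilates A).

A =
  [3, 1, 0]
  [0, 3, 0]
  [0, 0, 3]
x^2 - 6*x + 9

The characteristic polynomial is χ_A(x) = (x - 3)^3, so the eigenvalues are known. The minimal polynomial is
  m_A(x) = Π_λ (x − λ)^{k_λ}
where k_λ is the size of the *largest* Jordan block for λ (equivalently, the smallest k with (A − λI)^k v = 0 for every generalised eigenvector v of λ).

  λ = 3: largest Jordan block has size 2, contributing (x − 3)^2

So m_A(x) = (x - 3)^2 = x^2 - 6*x + 9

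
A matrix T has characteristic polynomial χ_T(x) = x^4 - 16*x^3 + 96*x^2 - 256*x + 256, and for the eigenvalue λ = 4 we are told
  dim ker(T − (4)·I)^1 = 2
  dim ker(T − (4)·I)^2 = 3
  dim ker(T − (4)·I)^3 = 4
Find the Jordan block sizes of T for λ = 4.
Block sizes for λ = 4: [3, 1]

From the dimensions of kernels of powers, the number of Jordan blocks of size at least j is d_j − d_{j−1} where d_j = dim ker(N^j) (with d_0 = 0). Computing the differences gives [2, 1, 1].
The number of blocks of size exactly k is (#blocks of size ≥ k) − (#blocks of size ≥ k + 1), so the partition is: 1 block(s) of size 1, 1 block(s) of size 3.
In nonincreasing order the block sizes are [3, 1].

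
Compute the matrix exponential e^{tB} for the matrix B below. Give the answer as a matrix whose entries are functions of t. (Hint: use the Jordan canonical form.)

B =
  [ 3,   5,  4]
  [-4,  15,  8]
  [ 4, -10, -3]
e^{tB} =
  [-2*t*exp(5*t) + exp(5*t), 5*t*exp(5*t), 4*t*exp(5*t)]
  [-4*t*exp(5*t), 10*t*exp(5*t) + exp(5*t), 8*t*exp(5*t)]
  [4*t*exp(5*t), -10*t*exp(5*t), -8*t*exp(5*t) + exp(5*t)]

Strategy: write B = P · J · P⁻¹ where J is a Jordan canonical form, so e^{tB} = P · e^{tJ} · P⁻¹, and e^{tJ} can be computed block-by-block.

B has Jordan form
J =
  [5, 1, 0]
  [0, 5, 0]
  [0, 0, 5]
(up to reordering of blocks).

Per-block formulas:
  For a 1×1 block at λ = 5: exp(t · [5]) = [e^(5t)].
  For a 2×2 Jordan block J_2(5): exp(t · J_2(5)) = e^(5t)·(I + t·N), where N is the 2×2 nilpotent shift.

After assembling e^{tJ} and conjugating by P, we get:

e^{tB} =
  [-2*t*exp(5*t) + exp(5*t), 5*t*exp(5*t), 4*t*exp(5*t)]
  [-4*t*exp(5*t), 10*t*exp(5*t) + exp(5*t), 8*t*exp(5*t)]
  [4*t*exp(5*t), -10*t*exp(5*t), -8*t*exp(5*t) + exp(5*t)]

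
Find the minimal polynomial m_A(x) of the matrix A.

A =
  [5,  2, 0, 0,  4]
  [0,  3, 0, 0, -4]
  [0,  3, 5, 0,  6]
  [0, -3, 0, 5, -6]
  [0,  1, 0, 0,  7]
x^2 - 10*x + 25

The characteristic polynomial is χ_A(x) = (x - 5)^5, so the eigenvalues are known. The minimal polynomial is
  m_A(x) = Π_λ (x − λ)^{k_λ}
where k_λ is the size of the *largest* Jordan block for λ (equivalently, the smallest k with (A − λI)^k v = 0 for every generalised eigenvector v of λ).

  λ = 5: largest Jordan block has size 2, contributing (x − 5)^2

So m_A(x) = (x - 5)^2 = x^2 - 10*x + 25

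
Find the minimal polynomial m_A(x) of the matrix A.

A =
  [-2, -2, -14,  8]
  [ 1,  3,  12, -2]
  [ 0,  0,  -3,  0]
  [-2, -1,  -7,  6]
x^4 - 4*x^3 - 5*x^2 + 36*x - 36

The characteristic polynomial is χ_A(x) = (x - 3)*(x - 2)^2*(x + 3), so the eigenvalues are known. The minimal polynomial is
  m_A(x) = Π_λ (x − λ)^{k_λ}
where k_λ is the size of the *largest* Jordan block for λ (equivalently, the smallest k with (A − λI)^k v = 0 for every generalised eigenvector v of λ).

  λ = -3: largest Jordan block has size 1, contributing (x + 3)
  λ = 2: largest Jordan block has size 2, contributing (x − 2)^2
  λ = 3: largest Jordan block has size 1, contributing (x − 3)

So m_A(x) = (x - 3)*(x - 2)^2*(x + 3) = x^4 - 4*x^3 - 5*x^2 + 36*x - 36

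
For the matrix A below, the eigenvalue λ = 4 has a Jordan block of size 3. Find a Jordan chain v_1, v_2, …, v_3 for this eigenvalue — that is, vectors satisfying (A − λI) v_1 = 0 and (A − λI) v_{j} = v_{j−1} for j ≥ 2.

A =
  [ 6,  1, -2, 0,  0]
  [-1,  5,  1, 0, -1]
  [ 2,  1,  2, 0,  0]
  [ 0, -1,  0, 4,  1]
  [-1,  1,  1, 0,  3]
A Jordan chain for λ = 4 of length 3:
v_1 = (-1, 0, -1, 0, 0)ᵀ
v_2 = (2, -1, 2, 0, -1)ᵀ
v_3 = (1, 0, 0, 0, 0)ᵀ

Let N = A − (4)·I. We want v_3 with N^3 v_3 = 0 but N^2 v_3 ≠ 0; then v_{j-1} := N · v_j for j = 3, …, 2.

Pick v_3 = (1, 0, 0, 0, 0)ᵀ.
Then v_2 = N · v_3 = (2, -1, 2, 0, -1)ᵀ.
Then v_1 = N · v_2 = (-1, 0, -1, 0, 0)ᵀ.

Sanity check: (A − (4)·I) v_1 = (0, 0, 0, 0, 0)ᵀ = 0. ✓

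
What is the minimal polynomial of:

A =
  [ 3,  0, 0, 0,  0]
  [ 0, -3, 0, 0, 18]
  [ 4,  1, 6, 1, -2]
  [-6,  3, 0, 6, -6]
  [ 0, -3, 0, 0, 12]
x^3 - 15*x^2 + 72*x - 108

The characteristic polynomial is χ_A(x) = (x - 6)^3*(x - 3)^2, so the eigenvalues are known. The minimal polynomial is
  m_A(x) = Π_λ (x − λ)^{k_λ}
where k_λ is the size of the *largest* Jordan block for λ (equivalently, the smallest k with (A − λI)^k v = 0 for every generalised eigenvector v of λ).

  λ = 3: largest Jordan block has size 1, contributing (x − 3)
  λ = 6: largest Jordan block has size 2, contributing (x − 6)^2

So m_A(x) = (x - 6)^2*(x - 3) = x^3 - 15*x^2 + 72*x - 108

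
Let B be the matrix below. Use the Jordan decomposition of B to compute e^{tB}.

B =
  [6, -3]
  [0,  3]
e^{tB} =
  [exp(6*t), -exp(6*t) + exp(3*t)]
  [0, exp(3*t)]

Strategy: write B = P · J · P⁻¹ where J is a Jordan canonical form, so e^{tB} = P · e^{tJ} · P⁻¹, and e^{tJ} can be computed block-by-block.

B has Jordan form
J =
  [3, 0]
  [0, 6]
(up to reordering of blocks).

Per-block formulas:
  For a 1×1 block at λ = 3: exp(t · [3]) = [e^(3t)].
  For a 1×1 block at λ = 6: exp(t · [6]) = [e^(6t)].

After assembling e^{tJ} and conjugating by P, we get:

e^{tB} =
  [exp(6*t), -exp(6*t) + exp(3*t)]
  [0, exp(3*t)]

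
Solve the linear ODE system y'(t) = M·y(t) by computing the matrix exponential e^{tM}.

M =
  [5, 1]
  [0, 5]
e^{tM} =
  [exp(5*t), t*exp(5*t)]
  [0, exp(5*t)]

Strategy: write M = P · J · P⁻¹ where J is a Jordan canonical form, so e^{tM} = P · e^{tJ} · P⁻¹, and e^{tJ} can be computed block-by-block.

M has Jordan form
J =
  [5, 1]
  [0, 5]
(up to reordering of blocks).

Per-block formulas:
  For a 2×2 Jordan block J_2(5): exp(t · J_2(5)) = e^(5t)·(I + t·N), where N is the 2×2 nilpotent shift.

After assembling e^{tJ} and conjugating by P, we get:

e^{tM} =
  [exp(5*t), t*exp(5*t)]
  [0, exp(5*t)]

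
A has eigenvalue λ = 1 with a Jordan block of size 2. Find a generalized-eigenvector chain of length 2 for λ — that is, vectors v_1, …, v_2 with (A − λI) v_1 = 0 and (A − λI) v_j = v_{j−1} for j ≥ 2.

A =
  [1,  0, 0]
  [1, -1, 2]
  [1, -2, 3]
A Jordan chain for λ = 1 of length 2:
v_1 = (0, 1, 1)ᵀ
v_2 = (1, 0, 0)ᵀ

Let N = A − (1)·I. We want v_2 with N^2 v_2 = 0 but N^1 v_2 ≠ 0; then v_{j-1} := N · v_j for j = 2, …, 2.

Pick v_2 = (1, 0, 0)ᵀ.
Then v_1 = N · v_2 = (0, 1, 1)ᵀ.

Sanity check: (A − (1)·I) v_1 = (0, 0, 0)ᵀ = 0. ✓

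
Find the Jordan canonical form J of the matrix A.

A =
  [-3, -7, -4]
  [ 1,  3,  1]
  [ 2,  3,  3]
J_3(1)

The characteristic polynomial is
  det(x·I − A) = x^3 - 3*x^2 + 3*x - 1 = (x - 1)^3

Eigenvalues and multiplicities (the geometric multiplicity of λ is n − rank(A − λI), which equals the number of Jordan blocks for λ):
  λ = 1: algebraic multiplicity = 3, geometric multiplicity = 1

Determining the block sizes for each eigenvalue:
  λ = 1: one block (gm = 1), so the single block has size am = 3 → block sizes [3]

Assembling the blocks gives a Jordan form
J =
  [1, 1, 0]
  [0, 1, 1]
  [0, 0, 1]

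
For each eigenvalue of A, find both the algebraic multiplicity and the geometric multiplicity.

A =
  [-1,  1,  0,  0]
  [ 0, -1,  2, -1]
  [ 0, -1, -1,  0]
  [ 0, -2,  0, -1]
λ = -1: alg = 4, geom = 2

Step 1 — factor the characteristic polynomial to read off the algebraic multiplicities:
  χ_A(x) = (x + 1)^4

Step 2 — compute geometric multiplicities via the rank-nullity identity g(λ) = n − rank(A − λI):
  rank(A − (-1)·I) = 2, so dim ker(A − (-1)·I) = n − 2 = 2

Summary:
  λ = -1: algebraic multiplicity = 4, geometric multiplicity = 2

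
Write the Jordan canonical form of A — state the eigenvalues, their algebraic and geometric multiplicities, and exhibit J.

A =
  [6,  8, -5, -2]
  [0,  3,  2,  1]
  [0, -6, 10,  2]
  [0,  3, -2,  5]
J_2(6) ⊕ J_2(6)

The characteristic polynomial is
  det(x·I − A) = x^4 - 24*x^3 + 216*x^2 - 864*x + 1296 = (x - 6)^4

Eigenvalues and multiplicities (the geometric multiplicity of λ is n − rank(A − λI), which equals the number of Jordan blocks for λ):
  λ = 6: algebraic multiplicity = 4, geometric multiplicity = 2

Determining the block sizes for each eigenvalue:
  λ = 6: with am = 4 and gm = 2, the partition is not yet determined (e.g. several partitions of 4 into 2 parts exist). Let N = A − (6)·I. Computing rank(N^1) = 2, rank(N^2) = 0; the number of blocks of size ≥ j is rank(N^{j−1}) − rank(N^j), giving [2, 2]. So we have 2 block(s) of size 2 → block sizes [2, 2]

Assembling the blocks gives a Jordan form
J =
  [6, 1, 0, 0]
  [0, 6, 0, 0]
  [0, 0, 6, 1]
  [0, 0, 0, 6]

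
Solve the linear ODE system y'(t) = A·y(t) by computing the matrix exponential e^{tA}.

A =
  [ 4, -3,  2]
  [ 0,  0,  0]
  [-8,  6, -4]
e^{tA} =
  [4*t + 1, -3*t, 2*t]
  [0, 1, 0]
  [-8*t, 6*t, 1 - 4*t]

Strategy: write A = P · J · P⁻¹ where J is a Jordan canonical form, so e^{tA} = P · e^{tJ} · P⁻¹, and e^{tJ} can be computed block-by-block.

A has Jordan form
J =
  [0, 1, 0]
  [0, 0, 0]
  [0, 0, 0]
(up to reordering of blocks).

Per-block formulas:
  For a 2×2 Jordan block J_2(0): exp(t · J_2(0)) = e^(0t)·(I + t·N), where N is the 2×2 nilpotent shift.
  For a 1×1 block at λ = 0: exp(t · [0]) = [e^(0t)].

After assembling e^{tJ} and conjugating by P, we get:

e^{tA} =
  [4*t + 1, -3*t, 2*t]
  [0, 1, 0]
  [-8*t, 6*t, 1 - 4*t]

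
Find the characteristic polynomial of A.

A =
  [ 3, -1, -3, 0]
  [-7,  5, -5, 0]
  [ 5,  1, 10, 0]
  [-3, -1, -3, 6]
x^4 - 24*x^3 + 216*x^2 - 864*x + 1296

Expanding det(x·I − A) (e.g. by cofactor expansion or by noting that A is similar to its Jordan form J, which has the same characteristic polynomial as A) gives
  χ_A(x) = x^4 - 24*x^3 + 216*x^2 - 864*x + 1296
which factors as (x - 6)^4. The eigenvalues (with algebraic multiplicities) are λ = 6 with multiplicity 4.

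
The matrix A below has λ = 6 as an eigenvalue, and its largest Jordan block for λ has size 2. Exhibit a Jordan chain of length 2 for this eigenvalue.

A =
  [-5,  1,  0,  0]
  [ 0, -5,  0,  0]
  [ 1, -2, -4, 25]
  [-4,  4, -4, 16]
A Jordan chain for λ = 6 of length 2:
v_1 = (0, 0, -10, -4)ᵀ
v_2 = (0, 0, 1, 0)ᵀ

Let N = A − (6)·I. We want v_2 with N^2 v_2 = 0 but N^1 v_2 ≠ 0; then v_{j-1} := N · v_j for j = 2, …, 2.

Pick v_2 = (0, 0, 1, 0)ᵀ.
Then v_1 = N · v_2 = (0, 0, -10, -4)ᵀ.

Sanity check: (A − (6)·I) v_1 = (0, 0, 0, 0)ᵀ = 0. ✓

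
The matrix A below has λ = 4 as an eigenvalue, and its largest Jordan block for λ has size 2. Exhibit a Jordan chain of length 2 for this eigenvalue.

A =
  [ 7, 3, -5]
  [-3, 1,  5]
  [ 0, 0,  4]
A Jordan chain for λ = 4 of length 2:
v_1 = (3, -3, 0)ᵀ
v_2 = (1, 0, 0)ᵀ

Let N = A − (4)·I. We want v_2 with N^2 v_2 = 0 but N^1 v_2 ≠ 0; then v_{j-1} := N · v_j for j = 2, …, 2.

Pick v_2 = (1, 0, 0)ᵀ.
Then v_1 = N · v_2 = (3, -3, 0)ᵀ.

Sanity check: (A − (4)·I) v_1 = (0, 0, 0)ᵀ = 0. ✓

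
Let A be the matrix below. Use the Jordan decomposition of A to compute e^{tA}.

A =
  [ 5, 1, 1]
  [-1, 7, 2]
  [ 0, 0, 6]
e^{tA} =
  [-t*exp(6*t) + exp(6*t), t*exp(6*t), t^2*exp(6*t)/2 + t*exp(6*t)]
  [-t*exp(6*t), t*exp(6*t) + exp(6*t), t^2*exp(6*t)/2 + 2*t*exp(6*t)]
  [0, 0, exp(6*t)]

Strategy: write A = P · J · P⁻¹ where J is a Jordan canonical form, so e^{tA} = P · e^{tJ} · P⁻¹, and e^{tJ} can be computed block-by-block.

A has Jordan form
J =
  [6, 1, 0]
  [0, 6, 1]
  [0, 0, 6]
(up to reordering of blocks).

Per-block formulas:
  For a 3×3 Jordan block J_3(6): exp(t · J_3(6)) = e^(6t)·(I + t·N + (t^2/2)·N^2), where N is the 3×3 nilpotent shift.

After assembling e^{tJ} and conjugating by P, we get:

e^{tA} =
  [-t*exp(6*t) + exp(6*t), t*exp(6*t), t^2*exp(6*t)/2 + t*exp(6*t)]
  [-t*exp(6*t), t*exp(6*t) + exp(6*t), t^2*exp(6*t)/2 + 2*t*exp(6*t)]
  [0, 0, exp(6*t)]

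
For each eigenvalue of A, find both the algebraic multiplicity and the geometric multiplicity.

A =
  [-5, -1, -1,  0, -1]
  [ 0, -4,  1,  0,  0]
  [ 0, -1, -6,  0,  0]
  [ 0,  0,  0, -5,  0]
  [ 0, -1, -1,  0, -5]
λ = -5: alg = 5, geom = 3

Step 1 — factor the characteristic polynomial to read off the algebraic multiplicities:
  χ_A(x) = (x + 5)^5

Step 2 — compute geometric multiplicities via the rank-nullity identity g(λ) = n − rank(A − λI):
  rank(A − (-5)·I) = 2, so dim ker(A − (-5)·I) = n − 2 = 3

Summary:
  λ = -5: algebraic multiplicity = 5, geometric multiplicity = 3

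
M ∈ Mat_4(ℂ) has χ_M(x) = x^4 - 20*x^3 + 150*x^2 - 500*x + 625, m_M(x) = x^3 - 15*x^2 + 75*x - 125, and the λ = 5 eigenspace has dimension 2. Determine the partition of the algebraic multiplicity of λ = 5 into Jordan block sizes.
Block sizes for λ = 5: [3, 1]

Step 1 — from the characteristic polynomial, algebraic multiplicity of λ = 5 is 4. From dim ker(M − (5)·I) = 2, there are exactly 2 Jordan blocks for λ = 5.
Step 2 — from the minimal polynomial, the factor (x − 5)^3 tells us the largest block for λ = 5 has size 3.
Step 3 — with total size 4, 2 blocks, and largest block 3, the block sizes (in nonincreasing order) are [3, 1].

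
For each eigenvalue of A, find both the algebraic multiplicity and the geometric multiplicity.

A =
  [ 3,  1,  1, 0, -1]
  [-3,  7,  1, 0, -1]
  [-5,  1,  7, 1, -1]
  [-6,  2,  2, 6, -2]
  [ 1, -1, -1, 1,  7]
λ = 6: alg = 5, geom = 3

Step 1 — factor the characteristic polynomial to read off the algebraic multiplicities:
  χ_A(x) = (x - 6)^5

Step 2 — compute geometric multiplicities via the rank-nullity identity g(λ) = n − rank(A − λI):
  rank(A − (6)·I) = 2, so dim ker(A − (6)·I) = n − 2 = 3

Summary:
  λ = 6: algebraic multiplicity = 5, geometric multiplicity = 3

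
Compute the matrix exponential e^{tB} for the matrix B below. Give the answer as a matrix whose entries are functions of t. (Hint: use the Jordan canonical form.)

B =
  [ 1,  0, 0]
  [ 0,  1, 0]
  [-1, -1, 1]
e^{tB} =
  [exp(t), 0, 0]
  [0, exp(t), 0]
  [-t*exp(t), -t*exp(t), exp(t)]

Strategy: write B = P · J · P⁻¹ where J is a Jordan canonical form, so e^{tB} = P · e^{tJ} · P⁻¹, and e^{tJ} can be computed block-by-block.

B has Jordan form
J =
  [1, 1, 0]
  [0, 1, 0]
  [0, 0, 1]
(up to reordering of blocks).

Per-block formulas:
  For a 1×1 block at λ = 1: exp(t · [1]) = [e^(1t)].
  For a 2×2 Jordan block J_2(1): exp(t · J_2(1)) = e^(1t)·(I + t·N), where N is the 2×2 nilpotent shift.

After assembling e^{tJ} and conjugating by P, we get:

e^{tB} =
  [exp(t), 0, 0]
  [0, exp(t), 0]
  [-t*exp(t), -t*exp(t), exp(t)]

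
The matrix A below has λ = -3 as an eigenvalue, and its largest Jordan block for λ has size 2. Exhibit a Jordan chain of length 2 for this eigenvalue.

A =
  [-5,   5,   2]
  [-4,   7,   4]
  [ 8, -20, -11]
A Jordan chain for λ = -3 of length 2:
v_1 = (-2, -4, 8)ᵀ
v_2 = (1, 0, 0)ᵀ

Let N = A − (-3)·I. We want v_2 with N^2 v_2 = 0 but N^1 v_2 ≠ 0; then v_{j-1} := N · v_j for j = 2, …, 2.

Pick v_2 = (1, 0, 0)ᵀ.
Then v_1 = N · v_2 = (-2, -4, 8)ᵀ.

Sanity check: (A − (-3)·I) v_1 = (0, 0, 0)ᵀ = 0. ✓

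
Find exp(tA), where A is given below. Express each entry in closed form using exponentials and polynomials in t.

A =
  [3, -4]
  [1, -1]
e^{tA} =
  [2*t*exp(t) + exp(t), -4*t*exp(t)]
  [t*exp(t), -2*t*exp(t) + exp(t)]

Strategy: write A = P · J · P⁻¹ where J is a Jordan canonical form, so e^{tA} = P · e^{tJ} · P⁻¹, and e^{tJ} can be computed block-by-block.

A has Jordan form
J =
  [1, 1]
  [0, 1]
(up to reordering of blocks).

Per-block formulas:
  For a 2×2 Jordan block J_2(1): exp(t · J_2(1)) = e^(1t)·(I + t·N), where N is the 2×2 nilpotent shift.

After assembling e^{tJ} and conjugating by P, we get:

e^{tA} =
  [2*t*exp(t) + exp(t), -4*t*exp(t)]
  [t*exp(t), -2*t*exp(t) + exp(t)]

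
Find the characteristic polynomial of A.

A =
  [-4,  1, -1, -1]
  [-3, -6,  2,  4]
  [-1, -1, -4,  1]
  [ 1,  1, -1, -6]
x^4 + 20*x^3 + 150*x^2 + 500*x + 625

Expanding det(x·I − A) (e.g. by cofactor expansion or by noting that A is similar to its Jordan form J, which has the same characteristic polynomial as A) gives
  χ_A(x) = x^4 + 20*x^3 + 150*x^2 + 500*x + 625
which factors as (x + 5)^4. The eigenvalues (with algebraic multiplicities) are λ = -5 with multiplicity 4.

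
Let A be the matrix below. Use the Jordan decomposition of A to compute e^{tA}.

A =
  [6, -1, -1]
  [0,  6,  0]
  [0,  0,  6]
e^{tA} =
  [exp(6*t), -t*exp(6*t), -t*exp(6*t)]
  [0, exp(6*t), 0]
  [0, 0, exp(6*t)]

Strategy: write A = P · J · P⁻¹ where J is a Jordan canonical form, so e^{tA} = P · e^{tJ} · P⁻¹, and e^{tJ} can be computed block-by-block.

A has Jordan form
J =
  [6, 1, 0]
  [0, 6, 0]
  [0, 0, 6]
(up to reordering of blocks).

Per-block formulas:
  For a 1×1 block at λ = 6: exp(t · [6]) = [e^(6t)].
  For a 2×2 Jordan block J_2(6): exp(t · J_2(6)) = e^(6t)·(I + t·N), where N is the 2×2 nilpotent shift.

After assembling e^{tJ} and conjugating by P, we get:

e^{tA} =
  [exp(6*t), -t*exp(6*t), -t*exp(6*t)]
  [0, exp(6*t), 0]
  [0, 0, exp(6*t)]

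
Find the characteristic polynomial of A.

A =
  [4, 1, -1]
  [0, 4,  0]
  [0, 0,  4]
x^3 - 12*x^2 + 48*x - 64

Expanding det(x·I − A) (e.g. by cofactor expansion or by noting that A is similar to its Jordan form J, which has the same characteristic polynomial as A) gives
  χ_A(x) = x^3 - 12*x^2 + 48*x - 64
which factors as (x - 4)^3. The eigenvalues (with algebraic multiplicities) are λ = 4 with multiplicity 3.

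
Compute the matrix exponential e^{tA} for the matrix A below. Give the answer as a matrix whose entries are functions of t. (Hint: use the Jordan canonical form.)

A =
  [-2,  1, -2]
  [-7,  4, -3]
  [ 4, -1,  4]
e^{tA} =
  [t^2*exp(2*t)/2 - 4*t*exp(2*t) + exp(2*t), t*exp(2*t), t^2*exp(2*t)/2 - 2*t*exp(2*t)]
  [t^2*exp(2*t) - 7*t*exp(2*t), 2*t*exp(2*t) + exp(2*t), t^2*exp(2*t) - 3*t*exp(2*t)]
  [-t^2*exp(2*t)/2 + 4*t*exp(2*t), -t*exp(2*t), -t^2*exp(2*t)/2 + 2*t*exp(2*t) + exp(2*t)]

Strategy: write A = P · J · P⁻¹ where J is a Jordan canonical form, so e^{tA} = P · e^{tJ} · P⁻¹, and e^{tJ} can be computed block-by-block.

A has Jordan form
J =
  [2, 1, 0]
  [0, 2, 1]
  [0, 0, 2]
(up to reordering of blocks).

Per-block formulas:
  For a 3×3 Jordan block J_3(2): exp(t · J_3(2)) = e^(2t)·(I + t·N + (t^2/2)·N^2), where N is the 3×3 nilpotent shift.

After assembling e^{tJ} and conjugating by P, we get:

e^{tA} =
  [t^2*exp(2*t)/2 - 4*t*exp(2*t) + exp(2*t), t*exp(2*t), t^2*exp(2*t)/2 - 2*t*exp(2*t)]
  [t^2*exp(2*t) - 7*t*exp(2*t), 2*t*exp(2*t) + exp(2*t), t^2*exp(2*t) - 3*t*exp(2*t)]
  [-t^2*exp(2*t)/2 + 4*t*exp(2*t), -t*exp(2*t), -t^2*exp(2*t)/2 + 2*t*exp(2*t) + exp(2*t)]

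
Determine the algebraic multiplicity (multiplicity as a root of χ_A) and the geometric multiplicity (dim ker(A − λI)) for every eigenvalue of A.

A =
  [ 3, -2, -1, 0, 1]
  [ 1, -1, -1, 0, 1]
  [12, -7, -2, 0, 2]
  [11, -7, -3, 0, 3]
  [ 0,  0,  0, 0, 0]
λ = 0: alg = 5, geom = 3

Step 1 — factor the characteristic polynomial to read off the algebraic multiplicities:
  χ_A(x) = x^5

Step 2 — compute geometric multiplicities via the rank-nullity identity g(λ) = n − rank(A − λI):
  rank(A − (0)·I) = 2, so dim ker(A − (0)·I) = n − 2 = 3

Summary:
  λ = 0: algebraic multiplicity = 5, geometric multiplicity = 3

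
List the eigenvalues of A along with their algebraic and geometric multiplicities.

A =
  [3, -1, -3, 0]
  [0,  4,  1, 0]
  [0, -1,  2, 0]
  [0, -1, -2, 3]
λ = 3: alg = 4, geom = 2

Step 1 — factor the characteristic polynomial to read off the algebraic multiplicities:
  χ_A(x) = (x - 3)^4

Step 2 — compute geometric multiplicities via the rank-nullity identity g(λ) = n − rank(A − λI):
  rank(A − (3)·I) = 2, so dim ker(A − (3)·I) = n − 2 = 2

Summary:
  λ = 3: algebraic multiplicity = 4, geometric multiplicity = 2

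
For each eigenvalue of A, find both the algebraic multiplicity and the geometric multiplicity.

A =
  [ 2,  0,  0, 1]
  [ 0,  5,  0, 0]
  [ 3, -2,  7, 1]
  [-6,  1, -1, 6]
λ = 5: alg = 4, geom = 2

Step 1 — factor the characteristic polynomial to read off the algebraic multiplicities:
  χ_A(x) = (x - 5)^4

Step 2 — compute geometric multiplicities via the rank-nullity identity g(λ) = n − rank(A − λI):
  rank(A − (5)·I) = 2, so dim ker(A − (5)·I) = n − 2 = 2

Summary:
  λ = 5: algebraic multiplicity = 4, geometric multiplicity = 2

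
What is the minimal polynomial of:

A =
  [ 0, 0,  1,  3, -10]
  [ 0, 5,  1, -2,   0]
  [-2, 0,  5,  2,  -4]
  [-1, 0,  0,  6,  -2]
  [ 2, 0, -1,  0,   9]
x^3 - 15*x^2 + 75*x - 125

The characteristic polynomial is χ_A(x) = (x - 5)^5, so the eigenvalues are known. The minimal polynomial is
  m_A(x) = Π_λ (x − λ)^{k_λ}
where k_λ is the size of the *largest* Jordan block for λ (equivalently, the smallest k with (A − λI)^k v = 0 for every generalised eigenvector v of λ).

  λ = 5: largest Jordan block has size 3, contributing (x − 5)^3

So m_A(x) = (x - 5)^3 = x^3 - 15*x^2 + 75*x - 125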